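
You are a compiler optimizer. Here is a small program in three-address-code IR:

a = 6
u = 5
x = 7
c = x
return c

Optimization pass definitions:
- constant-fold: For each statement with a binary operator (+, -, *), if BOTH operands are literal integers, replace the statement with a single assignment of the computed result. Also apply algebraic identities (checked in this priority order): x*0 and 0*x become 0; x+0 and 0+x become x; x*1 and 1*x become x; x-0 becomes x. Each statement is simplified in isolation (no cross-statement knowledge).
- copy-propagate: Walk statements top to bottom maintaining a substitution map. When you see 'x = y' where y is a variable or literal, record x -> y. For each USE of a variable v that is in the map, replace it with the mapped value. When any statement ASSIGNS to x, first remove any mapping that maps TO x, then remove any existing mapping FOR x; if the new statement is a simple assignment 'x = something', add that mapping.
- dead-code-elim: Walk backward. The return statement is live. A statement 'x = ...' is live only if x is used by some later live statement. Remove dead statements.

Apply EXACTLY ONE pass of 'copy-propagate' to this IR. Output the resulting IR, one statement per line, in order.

Applying copy-propagate statement-by-statement:
  [1] a = 6  (unchanged)
  [2] u = 5  (unchanged)
  [3] x = 7  (unchanged)
  [4] c = x  -> c = 7
  [5] return c  -> return 7
Result (5 stmts):
  a = 6
  u = 5
  x = 7
  c = 7
  return 7

Answer: a = 6
u = 5
x = 7
c = 7
return 7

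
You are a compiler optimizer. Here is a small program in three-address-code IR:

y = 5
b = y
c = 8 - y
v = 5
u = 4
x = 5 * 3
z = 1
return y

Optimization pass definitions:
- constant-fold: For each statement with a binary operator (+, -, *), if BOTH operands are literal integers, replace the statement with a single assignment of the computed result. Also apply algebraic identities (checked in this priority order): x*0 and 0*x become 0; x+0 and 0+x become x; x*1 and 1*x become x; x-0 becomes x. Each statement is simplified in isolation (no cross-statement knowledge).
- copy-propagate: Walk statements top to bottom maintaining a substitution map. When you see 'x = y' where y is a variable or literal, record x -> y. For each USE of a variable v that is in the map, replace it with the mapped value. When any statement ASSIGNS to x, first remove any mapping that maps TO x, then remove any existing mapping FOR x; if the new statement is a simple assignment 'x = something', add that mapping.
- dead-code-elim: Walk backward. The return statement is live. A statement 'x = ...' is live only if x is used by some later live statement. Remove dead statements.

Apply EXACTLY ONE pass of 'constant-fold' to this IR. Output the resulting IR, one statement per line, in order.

Answer: y = 5
b = y
c = 8 - y
v = 5
u = 4
x = 15
z = 1
return y

Derivation:
Applying constant-fold statement-by-statement:
  [1] y = 5  (unchanged)
  [2] b = y  (unchanged)
  [3] c = 8 - y  (unchanged)
  [4] v = 5  (unchanged)
  [5] u = 4  (unchanged)
  [6] x = 5 * 3  -> x = 15
  [7] z = 1  (unchanged)
  [8] return y  (unchanged)
Result (8 stmts):
  y = 5
  b = y
  c = 8 - y
  v = 5
  u = 4
  x = 15
  z = 1
  return y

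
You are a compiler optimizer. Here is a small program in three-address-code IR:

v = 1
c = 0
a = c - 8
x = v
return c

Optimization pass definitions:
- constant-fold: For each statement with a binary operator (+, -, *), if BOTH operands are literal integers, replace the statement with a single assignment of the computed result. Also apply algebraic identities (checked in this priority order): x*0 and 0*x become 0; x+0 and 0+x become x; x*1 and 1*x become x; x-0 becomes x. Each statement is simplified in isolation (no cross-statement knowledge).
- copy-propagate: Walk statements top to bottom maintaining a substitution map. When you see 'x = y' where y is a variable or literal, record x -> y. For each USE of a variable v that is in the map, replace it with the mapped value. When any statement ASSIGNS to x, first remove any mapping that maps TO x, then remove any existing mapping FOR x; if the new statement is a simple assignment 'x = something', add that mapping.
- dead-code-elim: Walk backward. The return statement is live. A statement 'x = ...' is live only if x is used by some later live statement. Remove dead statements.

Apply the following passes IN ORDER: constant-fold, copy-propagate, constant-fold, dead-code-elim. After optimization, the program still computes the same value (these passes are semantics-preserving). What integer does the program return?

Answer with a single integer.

Answer: 0

Derivation:
Initial IR:
  v = 1
  c = 0
  a = c - 8
  x = v
  return c
After constant-fold (5 stmts):
  v = 1
  c = 0
  a = c - 8
  x = v
  return c
After copy-propagate (5 stmts):
  v = 1
  c = 0
  a = 0 - 8
  x = 1
  return 0
After constant-fold (5 stmts):
  v = 1
  c = 0
  a = -8
  x = 1
  return 0
After dead-code-elim (1 stmts):
  return 0
Evaluate:
  v = 1  =>  v = 1
  c = 0  =>  c = 0
  a = c - 8  =>  a = -8
  x = v  =>  x = 1
  return c = 0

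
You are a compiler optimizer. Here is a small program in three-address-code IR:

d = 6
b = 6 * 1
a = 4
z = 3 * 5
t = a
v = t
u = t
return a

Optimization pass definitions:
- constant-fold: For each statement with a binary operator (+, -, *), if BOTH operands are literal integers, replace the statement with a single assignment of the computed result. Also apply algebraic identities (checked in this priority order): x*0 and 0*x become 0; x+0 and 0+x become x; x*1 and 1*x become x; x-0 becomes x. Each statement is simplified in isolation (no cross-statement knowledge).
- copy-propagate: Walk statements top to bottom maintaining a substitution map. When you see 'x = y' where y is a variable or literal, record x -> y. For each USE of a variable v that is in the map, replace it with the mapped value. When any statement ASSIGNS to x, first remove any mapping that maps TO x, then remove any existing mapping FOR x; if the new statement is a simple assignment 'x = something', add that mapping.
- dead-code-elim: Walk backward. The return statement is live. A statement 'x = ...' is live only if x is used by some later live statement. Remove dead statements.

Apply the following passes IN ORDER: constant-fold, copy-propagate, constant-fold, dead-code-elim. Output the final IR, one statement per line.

Initial IR:
  d = 6
  b = 6 * 1
  a = 4
  z = 3 * 5
  t = a
  v = t
  u = t
  return a
After constant-fold (8 stmts):
  d = 6
  b = 6
  a = 4
  z = 15
  t = a
  v = t
  u = t
  return a
After copy-propagate (8 stmts):
  d = 6
  b = 6
  a = 4
  z = 15
  t = 4
  v = 4
  u = 4
  return 4
After constant-fold (8 stmts):
  d = 6
  b = 6
  a = 4
  z = 15
  t = 4
  v = 4
  u = 4
  return 4
After dead-code-elim (1 stmts):
  return 4

Answer: return 4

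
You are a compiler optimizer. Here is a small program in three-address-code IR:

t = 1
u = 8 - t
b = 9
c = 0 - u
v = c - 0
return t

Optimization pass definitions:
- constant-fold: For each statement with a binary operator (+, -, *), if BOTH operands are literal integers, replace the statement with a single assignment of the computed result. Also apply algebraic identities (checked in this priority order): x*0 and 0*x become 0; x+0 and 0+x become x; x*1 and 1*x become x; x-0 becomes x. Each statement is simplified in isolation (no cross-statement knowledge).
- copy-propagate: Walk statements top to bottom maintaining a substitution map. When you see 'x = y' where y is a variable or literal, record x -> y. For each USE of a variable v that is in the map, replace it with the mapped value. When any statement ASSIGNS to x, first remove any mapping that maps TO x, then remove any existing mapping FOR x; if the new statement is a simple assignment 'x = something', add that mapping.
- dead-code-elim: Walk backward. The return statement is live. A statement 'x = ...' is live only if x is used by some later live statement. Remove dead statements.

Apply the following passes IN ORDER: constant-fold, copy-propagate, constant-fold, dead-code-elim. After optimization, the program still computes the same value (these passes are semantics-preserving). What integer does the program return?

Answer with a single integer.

Initial IR:
  t = 1
  u = 8 - t
  b = 9
  c = 0 - u
  v = c - 0
  return t
After constant-fold (6 stmts):
  t = 1
  u = 8 - t
  b = 9
  c = 0 - u
  v = c
  return t
After copy-propagate (6 stmts):
  t = 1
  u = 8 - 1
  b = 9
  c = 0 - u
  v = c
  return 1
After constant-fold (6 stmts):
  t = 1
  u = 7
  b = 9
  c = 0 - u
  v = c
  return 1
After dead-code-elim (1 stmts):
  return 1
Evaluate:
  t = 1  =>  t = 1
  u = 8 - t  =>  u = 7
  b = 9  =>  b = 9
  c = 0 - u  =>  c = -7
  v = c - 0  =>  v = -7
  return t = 1

Answer: 1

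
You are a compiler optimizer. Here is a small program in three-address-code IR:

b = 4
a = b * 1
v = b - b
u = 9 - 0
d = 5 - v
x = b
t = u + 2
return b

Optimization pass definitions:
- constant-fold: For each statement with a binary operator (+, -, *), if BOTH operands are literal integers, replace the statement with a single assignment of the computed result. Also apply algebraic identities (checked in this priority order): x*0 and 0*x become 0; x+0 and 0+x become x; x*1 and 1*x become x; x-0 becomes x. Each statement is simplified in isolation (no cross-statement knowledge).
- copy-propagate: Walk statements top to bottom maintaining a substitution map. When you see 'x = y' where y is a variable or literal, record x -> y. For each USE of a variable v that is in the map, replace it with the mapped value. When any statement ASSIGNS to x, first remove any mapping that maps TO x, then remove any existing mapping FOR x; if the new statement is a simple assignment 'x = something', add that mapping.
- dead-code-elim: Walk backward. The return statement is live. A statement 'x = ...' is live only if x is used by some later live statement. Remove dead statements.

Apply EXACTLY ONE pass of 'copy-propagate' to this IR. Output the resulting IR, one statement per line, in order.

Answer: b = 4
a = 4 * 1
v = 4 - 4
u = 9 - 0
d = 5 - v
x = 4
t = u + 2
return 4

Derivation:
Applying copy-propagate statement-by-statement:
  [1] b = 4  (unchanged)
  [2] a = b * 1  -> a = 4 * 1
  [3] v = b - b  -> v = 4 - 4
  [4] u = 9 - 0  (unchanged)
  [5] d = 5 - v  (unchanged)
  [6] x = b  -> x = 4
  [7] t = u + 2  (unchanged)
  [8] return b  -> return 4
Result (8 stmts):
  b = 4
  a = 4 * 1
  v = 4 - 4
  u = 9 - 0
  d = 5 - v
  x = 4
  t = u + 2
  return 4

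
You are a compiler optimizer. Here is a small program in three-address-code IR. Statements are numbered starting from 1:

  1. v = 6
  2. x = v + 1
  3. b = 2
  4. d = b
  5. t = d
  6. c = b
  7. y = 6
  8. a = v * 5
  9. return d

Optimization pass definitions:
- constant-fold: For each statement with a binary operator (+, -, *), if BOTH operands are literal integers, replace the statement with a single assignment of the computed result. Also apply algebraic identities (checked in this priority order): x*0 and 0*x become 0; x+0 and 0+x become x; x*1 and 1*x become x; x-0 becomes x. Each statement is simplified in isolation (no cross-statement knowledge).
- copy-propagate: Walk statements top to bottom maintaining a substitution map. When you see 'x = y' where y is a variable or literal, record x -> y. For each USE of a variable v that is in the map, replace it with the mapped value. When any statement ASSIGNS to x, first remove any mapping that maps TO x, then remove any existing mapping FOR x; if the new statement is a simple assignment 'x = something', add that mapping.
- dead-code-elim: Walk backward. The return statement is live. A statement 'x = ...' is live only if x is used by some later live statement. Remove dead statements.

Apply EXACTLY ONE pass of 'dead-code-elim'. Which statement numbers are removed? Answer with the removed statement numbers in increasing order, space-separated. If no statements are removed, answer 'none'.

Answer: 1 2 5 6 7 8

Derivation:
Backward liveness scan:
Stmt 1 'v = 6': DEAD (v not in live set [])
Stmt 2 'x = v + 1': DEAD (x not in live set [])
Stmt 3 'b = 2': KEEP (b is live); live-in = []
Stmt 4 'd = b': KEEP (d is live); live-in = ['b']
Stmt 5 't = d': DEAD (t not in live set ['d'])
Stmt 6 'c = b': DEAD (c not in live set ['d'])
Stmt 7 'y = 6': DEAD (y not in live set ['d'])
Stmt 8 'a = v * 5': DEAD (a not in live set ['d'])
Stmt 9 'return d': KEEP (return); live-in = ['d']
Removed statement numbers: [1, 2, 5, 6, 7, 8]
Surviving IR:
  b = 2
  d = b
  return d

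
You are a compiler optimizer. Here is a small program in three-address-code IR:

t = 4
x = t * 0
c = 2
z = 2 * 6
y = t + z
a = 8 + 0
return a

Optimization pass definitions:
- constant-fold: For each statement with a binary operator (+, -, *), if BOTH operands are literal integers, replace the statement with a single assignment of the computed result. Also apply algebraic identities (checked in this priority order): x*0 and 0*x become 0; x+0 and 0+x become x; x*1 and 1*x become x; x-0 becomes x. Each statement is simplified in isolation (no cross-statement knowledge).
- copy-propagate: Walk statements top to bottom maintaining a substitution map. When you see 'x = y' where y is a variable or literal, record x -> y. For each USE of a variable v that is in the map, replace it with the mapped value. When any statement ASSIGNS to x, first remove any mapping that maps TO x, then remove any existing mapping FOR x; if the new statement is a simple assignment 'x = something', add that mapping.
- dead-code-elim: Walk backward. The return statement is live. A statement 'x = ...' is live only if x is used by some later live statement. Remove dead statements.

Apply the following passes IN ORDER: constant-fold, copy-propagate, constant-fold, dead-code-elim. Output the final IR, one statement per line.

Initial IR:
  t = 4
  x = t * 0
  c = 2
  z = 2 * 6
  y = t + z
  a = 8 + 0
  return a
After constant-fold (7 stmts):
  t = 4
  x = 0
  c = 2
  z = 12
  y = t + z
  a = 8
  return a
After copy-propagate (7 stmts):
  t = 4
  x = 0
  c = 2
  z = 12
  y = 4 + 12
  a = 8
  return 8
After constant-fold (7 stmts):
  t = 4
  x = 0
  c = 2
  z = 12
  y = 16
  a = 8
  return 8
After dead-code-elim (1 stmts):
  return 8

Answer: return 8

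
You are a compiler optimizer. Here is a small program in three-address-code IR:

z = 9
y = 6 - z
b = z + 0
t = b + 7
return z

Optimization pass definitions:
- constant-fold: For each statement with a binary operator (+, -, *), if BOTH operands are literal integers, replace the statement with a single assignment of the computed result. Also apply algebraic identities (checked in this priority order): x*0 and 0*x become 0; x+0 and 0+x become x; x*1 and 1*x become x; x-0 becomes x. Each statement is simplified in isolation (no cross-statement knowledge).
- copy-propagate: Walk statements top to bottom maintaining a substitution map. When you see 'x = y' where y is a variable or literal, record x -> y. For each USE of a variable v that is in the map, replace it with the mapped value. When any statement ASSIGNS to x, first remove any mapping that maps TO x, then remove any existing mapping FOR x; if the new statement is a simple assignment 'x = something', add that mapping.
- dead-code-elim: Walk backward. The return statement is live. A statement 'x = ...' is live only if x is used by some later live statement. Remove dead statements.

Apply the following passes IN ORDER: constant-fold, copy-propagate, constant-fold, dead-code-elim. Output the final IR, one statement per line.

Initial IR:
  z = 9
  y = 6 - z
  b = z + 0
  t = b + 7
  return z
After constant-fold (5 stmts):
  z = 9
  y = 6 - z
  b = z
  t = b + 7
  return z
After copy-propagate (5 stmts):
  z = 9
  y = 6 - 9
  b = 9
  t = 9 + 7
  return 9
After constant-fold (5 stmts):
  z = 9
  y = -3
  b = 9
  t = 16
  return 9
After dead-code-elim (1 stmts):
  return 9

Answer: return 9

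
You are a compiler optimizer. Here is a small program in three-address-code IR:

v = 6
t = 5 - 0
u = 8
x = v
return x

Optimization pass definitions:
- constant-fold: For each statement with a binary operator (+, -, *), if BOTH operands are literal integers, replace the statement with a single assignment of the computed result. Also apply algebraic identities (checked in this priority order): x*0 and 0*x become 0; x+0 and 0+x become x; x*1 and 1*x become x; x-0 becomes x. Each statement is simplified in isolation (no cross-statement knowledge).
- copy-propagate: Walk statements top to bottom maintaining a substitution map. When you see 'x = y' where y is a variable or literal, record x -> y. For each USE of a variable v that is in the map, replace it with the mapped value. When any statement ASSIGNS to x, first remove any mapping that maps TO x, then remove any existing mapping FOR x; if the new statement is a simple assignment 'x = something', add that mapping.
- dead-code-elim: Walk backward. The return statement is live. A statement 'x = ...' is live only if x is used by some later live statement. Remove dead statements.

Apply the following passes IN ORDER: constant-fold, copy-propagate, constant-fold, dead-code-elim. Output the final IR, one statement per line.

Initial IR:
  v = 6
  t = 5 - 0
  u = 8
  x = v
  return x
After constant-fold (5 stmts):
  v = 6
  t = 5
  u = 8
  x = v
  return x
After copy-propagate (5 stmts):
  v = 6
  t = 5
  u = 8
  x = 6
  return 6
After constant-fold (5 stmts):
  v = 6
  t = 5
  u = 8
  x = 6
  return 6
After dead-code-elim (1 stmts):
  return 6

Answer: return 6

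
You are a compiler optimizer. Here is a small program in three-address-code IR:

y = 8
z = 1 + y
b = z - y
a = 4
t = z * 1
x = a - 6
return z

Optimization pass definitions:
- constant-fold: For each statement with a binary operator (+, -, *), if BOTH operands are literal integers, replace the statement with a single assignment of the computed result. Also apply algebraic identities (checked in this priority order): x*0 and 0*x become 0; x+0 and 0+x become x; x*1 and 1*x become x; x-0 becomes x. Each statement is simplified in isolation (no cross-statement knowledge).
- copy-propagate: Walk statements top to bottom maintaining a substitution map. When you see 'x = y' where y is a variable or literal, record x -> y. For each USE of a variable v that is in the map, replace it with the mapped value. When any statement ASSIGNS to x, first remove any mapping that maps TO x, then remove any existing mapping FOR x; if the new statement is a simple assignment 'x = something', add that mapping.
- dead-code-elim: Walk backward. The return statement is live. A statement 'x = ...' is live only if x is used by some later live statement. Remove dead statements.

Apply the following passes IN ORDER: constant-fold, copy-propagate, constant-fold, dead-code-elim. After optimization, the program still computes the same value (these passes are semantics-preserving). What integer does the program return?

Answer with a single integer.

Answer: 9

Derivation:
Initial IR:
  y = 8
  z = 1 + y
  b = z - y
  a = 4
  t = z * 1
  x = a - 6
  return z
After constant-fold (7 stmts):
  y = 8
  z = 1 + y
  b = z - y
  a = 4
  t = z
  x = a - 6
  return z
After copy-propagate (7 stmts):
  y = 8
  z = 1 + 8
  b = z - 8
  a = 4
  t = z
  x = 4 - 6
  return z
After constant-fold (7 stmts):
  y = 8
  z = 9
  b = z - 8
  a = 4
  t = z
  x = -2
  return z
After dead-code-elim (2 stmts):
  z = 9
  return z
Evaluate:
  y = 8  =>  y = 8
  z = 1 + y  =>  z = 9
  b = z - y  =>  b = 1
  a = 4  =>  a = 4
  t = z * 1  =>  t = 9
  x = a - 6  =>  x = -2
  return z = 9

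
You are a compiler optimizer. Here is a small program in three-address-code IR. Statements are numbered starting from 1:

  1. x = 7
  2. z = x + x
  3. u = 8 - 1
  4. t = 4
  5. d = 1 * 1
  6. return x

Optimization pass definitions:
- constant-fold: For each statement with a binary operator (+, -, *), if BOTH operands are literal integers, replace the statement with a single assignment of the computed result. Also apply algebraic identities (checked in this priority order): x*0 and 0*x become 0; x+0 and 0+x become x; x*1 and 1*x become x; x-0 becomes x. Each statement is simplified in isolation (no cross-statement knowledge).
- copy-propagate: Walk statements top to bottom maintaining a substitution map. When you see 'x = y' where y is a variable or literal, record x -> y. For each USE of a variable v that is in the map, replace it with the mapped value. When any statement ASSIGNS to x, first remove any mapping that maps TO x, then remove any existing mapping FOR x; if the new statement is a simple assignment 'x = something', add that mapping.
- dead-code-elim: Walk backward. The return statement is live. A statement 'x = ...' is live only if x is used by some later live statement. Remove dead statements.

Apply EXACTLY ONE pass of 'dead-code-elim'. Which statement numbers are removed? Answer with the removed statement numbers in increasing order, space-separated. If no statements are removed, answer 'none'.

Backward liveness scan:
Stmt 1 'x = 7': KEEP (x is live); live-in = []
Stmt 2 'z = x + x': DEAD (z not in live set ['x'])
Stmt 3 'u = 8 - 1': DEAD (u not in live set ['x'])
Stmt 4 't = 4': DEAD (t not in live set ['x'])
Stmt 5 'd = 1 * 1': DEAD (d not in live set ['x'])
Stmt 6 'return x': KEEP (return); live-in = ['x']
Removed statement numbers: [2, 3, 4, 5]
Surviving IR:
  x = 7
  return x

Answer: 2 3 4 5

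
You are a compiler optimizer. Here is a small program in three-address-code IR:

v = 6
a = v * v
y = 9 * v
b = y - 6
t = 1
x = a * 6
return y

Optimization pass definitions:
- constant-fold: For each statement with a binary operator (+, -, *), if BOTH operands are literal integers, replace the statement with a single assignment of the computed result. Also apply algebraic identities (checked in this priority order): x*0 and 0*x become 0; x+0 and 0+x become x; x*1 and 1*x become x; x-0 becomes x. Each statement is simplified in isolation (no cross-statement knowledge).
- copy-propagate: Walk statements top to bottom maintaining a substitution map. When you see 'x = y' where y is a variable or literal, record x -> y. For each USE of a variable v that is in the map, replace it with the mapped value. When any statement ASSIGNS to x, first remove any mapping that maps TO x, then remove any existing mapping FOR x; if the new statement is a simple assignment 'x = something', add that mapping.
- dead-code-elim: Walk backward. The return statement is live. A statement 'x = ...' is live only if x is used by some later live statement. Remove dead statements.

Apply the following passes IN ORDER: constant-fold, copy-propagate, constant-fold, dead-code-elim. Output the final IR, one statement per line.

Initial IR:
  v = 6
  a = v * v
  y = 9 * v
  b = y - 6
  t = 1
  x = a * 6
  return y
After constant-fold (7 stmts):
  v = 6
  a = v * v
  y = 9 * v
  b = y - 6
  t = 1
  x = a * 6
  return y
After copy-propagate (7 stmts):
  v = 6
  a = 6 * 6
  y = 9 * 6
  b = y - 6
  t = 1
  x = a * 6
  return y
After constant-fold (7 stmts):
  v = 6
  a = 36
  y = 54
  b = y - 6
  t = 1
  x = a * 6
  return y
After dead-code-elim (2 stmts):
  y = 54
  return y

Answer: y = 54
return y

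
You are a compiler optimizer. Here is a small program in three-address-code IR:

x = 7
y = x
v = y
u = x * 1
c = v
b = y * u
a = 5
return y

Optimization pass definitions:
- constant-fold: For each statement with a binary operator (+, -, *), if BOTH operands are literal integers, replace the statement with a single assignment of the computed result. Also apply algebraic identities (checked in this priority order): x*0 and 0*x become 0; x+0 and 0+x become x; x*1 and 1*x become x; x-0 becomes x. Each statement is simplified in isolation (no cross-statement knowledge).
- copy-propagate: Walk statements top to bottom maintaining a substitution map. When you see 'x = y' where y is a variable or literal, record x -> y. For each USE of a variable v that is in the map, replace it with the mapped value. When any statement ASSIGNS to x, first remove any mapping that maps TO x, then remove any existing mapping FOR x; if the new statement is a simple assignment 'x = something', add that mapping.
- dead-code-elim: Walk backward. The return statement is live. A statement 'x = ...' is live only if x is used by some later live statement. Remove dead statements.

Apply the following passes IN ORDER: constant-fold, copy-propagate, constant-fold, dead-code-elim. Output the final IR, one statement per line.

Answer: return 7

Derivation:
Initial IR:
  x = 7
  y = x
  v = y
  u = x * 1
  c = v
  b = y * u
  a = 5
  return y
After constant-fold (8 stmts):
  x = 7
  y = x
  v = y
  u = x
  c = v
  b = y * u
  a = 5
  return y
After copy-propagate (8 stmts):
  x = 7
  y = 7
  v = 7
  u = 7
  c = 7
  b = 7 * 7
  a = 5
  return 7
After constant-fold (8 stmts):
  x = 7
  y = 7
  v = 7
  u = 7
  c = 7
  b = 49
  a = 5
  return 7
After dead-code-elim (1 stmts):
  return 7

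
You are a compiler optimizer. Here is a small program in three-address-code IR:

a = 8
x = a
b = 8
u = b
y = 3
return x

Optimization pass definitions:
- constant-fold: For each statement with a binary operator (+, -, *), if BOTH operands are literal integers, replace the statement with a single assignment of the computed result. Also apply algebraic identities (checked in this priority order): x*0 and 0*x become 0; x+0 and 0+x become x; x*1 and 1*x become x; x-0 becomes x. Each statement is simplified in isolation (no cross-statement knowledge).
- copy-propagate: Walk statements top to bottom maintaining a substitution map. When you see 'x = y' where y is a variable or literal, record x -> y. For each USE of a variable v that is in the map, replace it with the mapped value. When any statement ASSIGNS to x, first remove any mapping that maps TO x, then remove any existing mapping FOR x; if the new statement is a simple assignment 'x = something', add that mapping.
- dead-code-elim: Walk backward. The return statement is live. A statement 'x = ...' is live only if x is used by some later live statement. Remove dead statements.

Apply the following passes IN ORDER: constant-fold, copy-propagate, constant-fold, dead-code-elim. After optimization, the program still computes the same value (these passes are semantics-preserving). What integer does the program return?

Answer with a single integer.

Initial IR:
  a = 8
  x = a
  b = 8
  u = b
  y = 3
  return x
After constant-fold (6 stmts):
  a = 8
  x = a
  b = 8
  u = b
  y = 3
  return x
After copy-propagate (6 stmts):
  a = 8
  x = 8
  b = 8
  u = 8
  y = 3
  return 8
After constant-fold (6 stmts):
  a = 8
  x = 8
  b = 8
  u = 8
  y = 3
  return 8
After dead-code-elim (1 stmts):
  return 8
Evaluate:
  a = 8  =>  a = 8
  x = a  =>  x = 8
  b = 8  =>  b = 8
  u = b  =>  u = 8
  y = 3  =>  y = 3
  return x = 8

Answer: 8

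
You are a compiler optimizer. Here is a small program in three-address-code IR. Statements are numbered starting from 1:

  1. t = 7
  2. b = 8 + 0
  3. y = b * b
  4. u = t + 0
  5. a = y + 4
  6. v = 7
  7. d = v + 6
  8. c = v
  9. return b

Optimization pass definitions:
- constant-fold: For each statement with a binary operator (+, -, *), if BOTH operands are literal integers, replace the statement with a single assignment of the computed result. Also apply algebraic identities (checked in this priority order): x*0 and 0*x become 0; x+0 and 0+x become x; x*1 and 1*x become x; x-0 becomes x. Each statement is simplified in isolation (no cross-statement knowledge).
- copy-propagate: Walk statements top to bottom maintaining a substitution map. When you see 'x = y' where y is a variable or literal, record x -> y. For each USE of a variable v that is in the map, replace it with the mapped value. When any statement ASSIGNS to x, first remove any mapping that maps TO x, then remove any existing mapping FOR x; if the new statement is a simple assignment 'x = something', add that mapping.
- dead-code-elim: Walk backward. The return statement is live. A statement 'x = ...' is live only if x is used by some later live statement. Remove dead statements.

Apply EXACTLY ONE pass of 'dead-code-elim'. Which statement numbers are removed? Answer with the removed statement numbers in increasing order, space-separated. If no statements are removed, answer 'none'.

Answer: 1 3 4 5 6 7 8

Derivation:
Backward liveness scan:
Stmt 1 't = 7': DEAD (t not in live set [])
Stmt 2 'b = 8 + 0': KEEP (b is live); live-in = []
Stmt 3 'y = b * b': DEAD (y not in live set ['b'])
Stmt 4 'u = t + 0': DEAD (u not in live set ['b'])
Stmt 5 'a = y + 4': DEAD (a not in live set ['b'])
Stmt 6 'v = 7': DEAD (v not in live set ['b'])
Stmt 7 'd = v + 6': DEAD (d not in live set ['b'])
Stmt 8 'c = v': DEAD (c not in live set ['b'])
Stmt 9 'return b': KEEP (return); live-in = ['b']
Removed statement numbers: [1, 3, 4, 5, 6, 7, 8]
Surviving IR:
  b = 8 + 0
  return b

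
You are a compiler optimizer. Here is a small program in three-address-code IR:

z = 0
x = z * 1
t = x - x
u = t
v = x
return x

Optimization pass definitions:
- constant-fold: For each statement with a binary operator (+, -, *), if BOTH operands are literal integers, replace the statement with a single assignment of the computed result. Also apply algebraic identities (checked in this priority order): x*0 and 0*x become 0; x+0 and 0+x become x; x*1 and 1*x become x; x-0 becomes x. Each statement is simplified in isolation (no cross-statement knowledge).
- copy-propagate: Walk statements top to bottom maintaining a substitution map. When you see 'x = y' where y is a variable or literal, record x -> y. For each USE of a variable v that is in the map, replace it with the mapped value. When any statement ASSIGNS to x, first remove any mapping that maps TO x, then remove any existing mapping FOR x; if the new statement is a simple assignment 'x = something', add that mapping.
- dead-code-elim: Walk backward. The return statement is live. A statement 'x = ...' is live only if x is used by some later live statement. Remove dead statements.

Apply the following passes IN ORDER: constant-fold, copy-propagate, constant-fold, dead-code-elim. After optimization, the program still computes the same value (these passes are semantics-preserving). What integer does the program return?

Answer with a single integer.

Answer: 0

Derivation:
Initial IR:
  z = 0
  x = z * 1
  t = x - x
  u = t
  v = x
  return x
After constant-fold (6 stmts):
  z = 0
  x = z
  t = x - x
  u = t
  v = x
  return x
After copy-propagate (6 stmts):
  z = 0
  x = 0
  t = 0 - 0
  u = t
  v = 0
  return 0
After constant-fold (6 stmts):
  z = 0
  x = 0
  t = 0
  u = t
  v = 0
  return 0
After dead-code-elim (1 stmts):
  return 0
Evaluate:
  z = 0  =>  z = 0
  x = z * 1  =>  x = 0
  t = x - x  =>  t = 0
  u = t  =>  u = 0
  v = x  =>  v = 0
  return x = 0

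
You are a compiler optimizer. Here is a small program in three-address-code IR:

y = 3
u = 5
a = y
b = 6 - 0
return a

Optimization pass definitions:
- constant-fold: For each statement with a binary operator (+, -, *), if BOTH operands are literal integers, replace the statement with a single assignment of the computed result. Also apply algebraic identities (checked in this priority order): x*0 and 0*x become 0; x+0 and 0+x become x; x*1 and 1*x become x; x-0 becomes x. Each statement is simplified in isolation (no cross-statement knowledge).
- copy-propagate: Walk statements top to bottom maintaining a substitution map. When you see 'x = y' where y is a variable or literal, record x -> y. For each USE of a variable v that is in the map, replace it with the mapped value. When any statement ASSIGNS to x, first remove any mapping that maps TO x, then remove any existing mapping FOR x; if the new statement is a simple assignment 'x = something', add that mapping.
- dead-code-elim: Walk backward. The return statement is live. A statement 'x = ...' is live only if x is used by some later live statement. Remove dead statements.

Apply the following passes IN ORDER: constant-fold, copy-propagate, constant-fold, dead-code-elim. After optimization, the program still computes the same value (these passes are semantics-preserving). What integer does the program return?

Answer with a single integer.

Initial IR:
  y = 3
  u = 5
  a = y
  b = 6 - 0
  return a
After constant-fold (5 stmts):
  y = 3
  u = 5
  a = y
  b = 6
  return a
After copy-propagate (5 stmts):
  y = 3
  u = 5
  a = 3
  b = 6
  return 3
After constant-fold (5 stmts):
  y = 3
  u = 5
  a = 3
  b = 6
  return 3
After dead-code-elim (1 stmts):
  return 3
Evaluate:
  y = 3  =>  y = 3
  u = 5  =>  u = 5
  a = y  =>  a = 3
  b = 6 - 0  =>  b = 6
  return a = 3

Answer: 3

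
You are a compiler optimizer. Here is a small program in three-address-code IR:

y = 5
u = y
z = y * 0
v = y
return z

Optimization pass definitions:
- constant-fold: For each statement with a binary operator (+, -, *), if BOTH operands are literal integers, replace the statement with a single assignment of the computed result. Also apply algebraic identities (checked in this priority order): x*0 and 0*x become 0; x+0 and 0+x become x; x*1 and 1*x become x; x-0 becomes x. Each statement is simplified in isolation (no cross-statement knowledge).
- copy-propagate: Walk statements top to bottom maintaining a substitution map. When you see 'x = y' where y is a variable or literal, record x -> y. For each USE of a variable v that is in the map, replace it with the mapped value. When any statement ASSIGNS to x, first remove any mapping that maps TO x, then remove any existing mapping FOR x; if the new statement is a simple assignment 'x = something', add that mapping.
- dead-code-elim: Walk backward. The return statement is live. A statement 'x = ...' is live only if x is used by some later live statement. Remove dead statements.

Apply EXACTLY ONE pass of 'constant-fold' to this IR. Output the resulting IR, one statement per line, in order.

Applying constant-fold statement-by-statement:
  [1] y = 5  (unchanged)
  [2] u = y  (unchanged)
  [3] z = y * 0  -> z = 0
  [4] v = y  (unchanged)
  [5] return z  (unchanged)
Result (5 stmts):
  y = 5
  u = y
  z = 0
  v = y
  return z

Answer: y = 5
u = y
z = 0
v = y
return z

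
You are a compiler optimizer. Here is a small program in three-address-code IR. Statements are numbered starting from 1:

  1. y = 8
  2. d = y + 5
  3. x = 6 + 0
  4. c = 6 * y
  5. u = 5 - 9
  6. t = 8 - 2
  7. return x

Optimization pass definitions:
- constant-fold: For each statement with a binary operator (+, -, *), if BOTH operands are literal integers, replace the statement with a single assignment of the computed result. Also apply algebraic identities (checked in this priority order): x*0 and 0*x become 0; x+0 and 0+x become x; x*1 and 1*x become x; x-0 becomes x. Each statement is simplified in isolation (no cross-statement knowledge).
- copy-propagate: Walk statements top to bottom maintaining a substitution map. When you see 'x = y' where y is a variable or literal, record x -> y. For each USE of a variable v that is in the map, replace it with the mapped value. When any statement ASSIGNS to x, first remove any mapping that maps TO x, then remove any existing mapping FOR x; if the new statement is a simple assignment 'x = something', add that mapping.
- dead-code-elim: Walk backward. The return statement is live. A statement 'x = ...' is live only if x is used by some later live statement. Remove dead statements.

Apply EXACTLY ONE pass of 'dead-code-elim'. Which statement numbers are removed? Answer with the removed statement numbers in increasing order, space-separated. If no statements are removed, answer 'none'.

Answer: 1 2 4 5 6

Derivation:
Backward liveness scan:
Stmt 1 'y = 8': DEAD (y not in live set [])
Stmt 2 'd = y + 5': DEAD (d not in live set [])
Stmt 3 'x = 6 + 0': KEEP (x is live); live-in = []
Stmt 4 'c = 6 * y': DEAD (c not in live set ['x'])
Stmt 5 'u = 5 - 9': DEAD (u not in live set ['x'])
Stmt 6 't = 8 - 2': DEAD (t not in live set ['x'])
Stmt 7 'return x': KEEP (return); live-in = ['x']
Removed statement numbers: [1, 2, 4, 5, 6]
Surviving IR:
  x = 6 + 0
  return x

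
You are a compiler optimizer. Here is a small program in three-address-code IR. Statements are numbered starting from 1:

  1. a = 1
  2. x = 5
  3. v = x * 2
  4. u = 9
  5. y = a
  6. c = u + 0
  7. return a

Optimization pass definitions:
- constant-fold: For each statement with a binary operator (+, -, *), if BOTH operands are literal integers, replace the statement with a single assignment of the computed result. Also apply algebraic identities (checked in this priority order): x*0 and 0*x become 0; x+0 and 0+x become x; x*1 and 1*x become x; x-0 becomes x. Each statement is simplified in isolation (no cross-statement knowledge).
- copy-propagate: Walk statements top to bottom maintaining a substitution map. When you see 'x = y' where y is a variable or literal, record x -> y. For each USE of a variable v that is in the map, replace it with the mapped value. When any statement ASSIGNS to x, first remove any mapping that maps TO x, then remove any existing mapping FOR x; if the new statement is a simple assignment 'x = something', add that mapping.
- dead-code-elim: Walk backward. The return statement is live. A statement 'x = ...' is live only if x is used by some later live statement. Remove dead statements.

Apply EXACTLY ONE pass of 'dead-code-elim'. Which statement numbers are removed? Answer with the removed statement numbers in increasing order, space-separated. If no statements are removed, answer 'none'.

Answer: 2 3 4 5 6

Derivation:
Backward liveness scan:
Stmt 1 'a = 1': KEEP (a is live); live-in = []
Stmt 2 'x = 5': DEAD (x not in live set ['a'])
Stmt 3 'v = x * 2': DEAD (v not in live set ['a'])
Stmt 4 'u = 9': DEAD (u not in live set ['a'])
Stmt 5 'y = a': DEAD (y not in live set ['a'])
Stmt 6 'c = u + 0': DEAD (c not in live set ['a'])
Stmt 7 'return a': KEEP (return); live-in = ['a']
Removed statement numbers: [2, 3, 4, 5, 6]
Surviving IR:
  a = 1
  return a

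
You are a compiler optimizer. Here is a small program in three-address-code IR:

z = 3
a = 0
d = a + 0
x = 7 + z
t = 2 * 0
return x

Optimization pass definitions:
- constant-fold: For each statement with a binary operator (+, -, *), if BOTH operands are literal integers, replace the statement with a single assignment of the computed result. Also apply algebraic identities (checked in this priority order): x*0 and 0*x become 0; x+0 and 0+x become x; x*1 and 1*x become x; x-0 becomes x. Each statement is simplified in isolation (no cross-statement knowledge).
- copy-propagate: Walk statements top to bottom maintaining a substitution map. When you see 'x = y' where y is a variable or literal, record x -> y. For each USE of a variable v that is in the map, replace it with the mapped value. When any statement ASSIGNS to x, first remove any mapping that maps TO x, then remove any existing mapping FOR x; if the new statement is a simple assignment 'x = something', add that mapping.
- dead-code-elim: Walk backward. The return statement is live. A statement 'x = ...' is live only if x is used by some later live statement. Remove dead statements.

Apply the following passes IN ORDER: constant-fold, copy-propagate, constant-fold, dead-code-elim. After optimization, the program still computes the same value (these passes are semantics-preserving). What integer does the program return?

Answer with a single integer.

Initial IR:
  z = 3
  a = 0
  d = a + 0
  x = 7 + z
  t = 2 * 0
  return x
After constant-fold (6 stmts):
  z = 3
  a = 0
  d = a
  x = 7 + z
  t = 0
  return x
After copy-propagate (6 stmts):
  z = 3
  a = 0
  d = 0
  x = 7 + 3
  t = 0
  return x
After constant-fold (6 stmts):
  z = 3
  a = 0
  d = 0
  x = 10
  t = 0
  return x
After dead-code-elim (2 stmts):
  x = 10
  return x
Evaluate:
  z = 3  =>  z = 3
  a = 0  =>  a = 0
  d = a + 0  =>  d = 0
  x = 7 + z  =>  x = 10
  t = 2 * 0  =>  t = 0
  return x = 10

Answer: 10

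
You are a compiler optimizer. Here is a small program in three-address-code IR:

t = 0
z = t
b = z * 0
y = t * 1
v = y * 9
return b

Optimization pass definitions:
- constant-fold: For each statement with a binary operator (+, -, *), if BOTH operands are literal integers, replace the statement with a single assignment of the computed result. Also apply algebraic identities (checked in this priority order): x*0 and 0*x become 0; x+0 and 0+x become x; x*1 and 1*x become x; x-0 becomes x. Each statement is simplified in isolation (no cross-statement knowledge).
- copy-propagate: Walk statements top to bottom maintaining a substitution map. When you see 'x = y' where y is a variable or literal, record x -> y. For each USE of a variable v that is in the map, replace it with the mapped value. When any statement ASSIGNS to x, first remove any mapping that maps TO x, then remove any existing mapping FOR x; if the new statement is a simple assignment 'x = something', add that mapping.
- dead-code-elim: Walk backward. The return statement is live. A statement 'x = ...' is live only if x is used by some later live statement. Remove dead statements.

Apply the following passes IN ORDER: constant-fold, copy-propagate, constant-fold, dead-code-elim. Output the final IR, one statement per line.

Answer: return 0

Derivation:
Initial IR:
  t = 0
  z = t
  b = z * 0
  y = t * 1
  v = y * 9
  return b
After constant-fold (6 stmts):
  t = 0
  z = t
  b = 0
  y = t
  v = y * 9
  return b
After copy-propagate (6 stmts):
  t = 0
  z = 0
  b = 0
  y = 0
  v = 0 * 9
  return 0
After constant-fold (6 stmts):
  t = 0
  z = 0
  b = 0
  y = 0
  v = 0
  return 0
After dead-code-elim (1 stmts):
  return 0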